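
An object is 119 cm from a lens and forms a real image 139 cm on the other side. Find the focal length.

f = 64.1 cm (converging)

Real image ⇒ d_i = +139 cm.
1/f = 1/d_o + 1/d_i = 1/(119) + 1/(139) = 0.01560, so f = 64.1 cm.
Since f is positive, the lens is converging.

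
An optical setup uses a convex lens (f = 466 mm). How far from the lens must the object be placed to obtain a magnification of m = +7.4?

m = −d_i/d_o ⇒ d_i = −m·d_o.
1/f = 1/d_o + 1/d_i = 1/d_o − 1/(m·d_o) = (1 − 1/m)/d_o, so d_o = f(1 − 1/m) = (466.0)(1 − 1/(+7.4)) = 403 mm.

403 mm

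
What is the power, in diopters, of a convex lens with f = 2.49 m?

P = +0.402 D

P = 1/f = 1/(2.49 m) = +0.402 D.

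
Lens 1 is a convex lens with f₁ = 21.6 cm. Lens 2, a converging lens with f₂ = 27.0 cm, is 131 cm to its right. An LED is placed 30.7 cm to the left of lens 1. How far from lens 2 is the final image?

50.4 cm

Lens 1: 1/d_i1 = 1/f₁ − 1/d_o1 = 1/(21.6) − 1/(30.7) = 0.01372, so d_i1 = 72.87 cm.
The intermediate image is 72.87 cm to the right of lens 1, which is 131 − (72.87) = 58.13 cm to the left of lens 2, so d_o2 = +58.13 cm.
Lens 2: 1/d_i2 = 1/f₂ − 1/d_o2 = 1/(27.0) − 1/(58.13) = 0.01983, so d_i2 = 50.4 cm.
The final image is real, 50.4 cm to the right of lens 2 (overall magnification ≈ 2.1).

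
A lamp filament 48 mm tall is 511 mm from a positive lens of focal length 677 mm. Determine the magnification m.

1/d_i = 1/f − 1/d_o = 1/(677.0) − 1/(511) = -0.0004798, so d_i = -2084 mm.
m = −d_i/d_o = −(-2084)/(511) = +4.08.
The image is virtual, upright and enlarged, on the same side as the object.

m = +4.08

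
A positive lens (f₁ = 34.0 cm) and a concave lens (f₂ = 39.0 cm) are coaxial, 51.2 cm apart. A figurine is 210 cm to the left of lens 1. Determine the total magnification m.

m = -0.152

Lens 1: 1/d_i1 = 1/(34.0) − 1/(210) = 0.02465, so d_i1 = 40.57 cm; m₁ = −d_i1/d_o1 = -0.1932.
d_o2 = 51.2 − (40.57) = 10.63 cm.
f₂ = −39.0 cm (diverging).
Lens 2: 1/d_i2 = 1/(-39.0) − 1/(10.63) = -0.1197, so d_i2 = -8.353 cm; m₂ = −d_i2/d_o2 = +0.7858.
m = m₁·m₂ = (-0.1932)(+0.7858) = -0.152.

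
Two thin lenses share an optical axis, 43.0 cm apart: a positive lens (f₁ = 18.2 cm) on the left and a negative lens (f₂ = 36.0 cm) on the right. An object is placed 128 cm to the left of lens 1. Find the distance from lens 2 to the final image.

13.6 cm

Lens 1: 1/d_i1 = 1/f₁ − 1/d_o1 = 1/(18.2) − 1/(128) = 0.04713, so d_i1 = 21.22 cm.
The intermediate image is 21.22 cm to the right of lens 1, which is 43.0 − (21.22) = 21.78 cm to the left of lens 2, so d_o2 = +21.78 cm.
Lens 2 is diverging, so f₂ = −36.0 cm.
Lens 2: 1/d_i2 = 1/f₂ − 1/d_o2 = 1/(-36.0) − 1/(21.78) = -0.07369, so d_i2 = -13.6 cm.
The final image is virtual, 13.6 cm to the left of lens 2 (overall magnification ≈ -0.10).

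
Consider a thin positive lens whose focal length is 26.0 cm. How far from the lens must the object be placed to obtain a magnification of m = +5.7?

21.4 cm

m = −d_i/d_o ⇒ d_i = −m·d_o.
1/f = 1/d_o + 1/d_i = 1/d_o − 1/(m·d_o) = (1 − 1/m)/d_o, so d_o = f(1 − 1/m) = (26.00)(1 − 1/(+5.7)) = 21.4 cm.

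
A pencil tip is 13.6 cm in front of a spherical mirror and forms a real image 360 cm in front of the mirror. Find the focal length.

Real image ⇒ d_i = +360 cm.
1/f = 1/d_o + 1/d_i = 1/(13.6) + 1/(360) = 0.07631, so f = 13.1 cm.
Since f is positive, the spherical mirror is concave.

f = 13.1 cm (concave)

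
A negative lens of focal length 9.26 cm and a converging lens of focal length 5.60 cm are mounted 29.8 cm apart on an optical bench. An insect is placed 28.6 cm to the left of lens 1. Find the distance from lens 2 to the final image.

Lens 1 is diverging, so f₁ = −9.26 cm.
Lens 1: 1/d_i1 = 1/f₁ − 1/d_o1 = 1/(-9.26) − 1/(28.6) = -0.1430, so d_i1 = -6.995 cm.
The intermediate image is 6.995 cm to the left of lens 1 (virtual), which is 29.8 − (-6.995) = 36.80 cm to the left of lens 2, so d_o2 = +36.80 cm.
Lens 2: 1/d_i2 = 1/f₂ − 1/d_o2 = 1/(5.60) − 1/(36.80) = 0.1514, so d_i2 = 6.61 cm.
The final image is real, 6.61 cm to the right of lens 2 (overall magnification ≈ -0.044).

6.61 cm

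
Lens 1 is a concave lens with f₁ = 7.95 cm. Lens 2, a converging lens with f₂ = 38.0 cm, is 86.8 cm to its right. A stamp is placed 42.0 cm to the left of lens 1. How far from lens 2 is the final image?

Lens 1 is diverging, so f₁ = −7.95 cm.
Lens 1: 1/d_i1 = 1/f₁ − 1/d_o1 = 1/(-7.95) − 1/(42.0) = -0.1496, so d_i1 = -6.685 cm.
The intermediate image is 6.685 cm to the left of lens 1 (virtual), which is 86.8 − (-6.685) = 93.48 cm to the left of lens 2, so d_o2 = +93.48 cm.
Lens 2: 1/d_i2 = 1/f₂ − 1/d_o2 = 1/(38.0) − 1/(93.48) = 0.01562, so d_i2 = 64.0 cm.
The final image is real, 64.0 cm to the right of lens 2 (overall magnification ≈ -0.11).

64.0 cm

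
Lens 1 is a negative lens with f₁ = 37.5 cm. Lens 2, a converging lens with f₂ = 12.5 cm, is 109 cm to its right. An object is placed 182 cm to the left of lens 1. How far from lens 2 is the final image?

13.7 cm

Lens 1 is diverging, so f₁ = −37.5 cm.
Lens 1: 1/d_i1 = 1/f₁ − 1/d_o1 = 1/(-37.5) − 1/(182) = -0.03216, so d_i1 = -31.09 cm.
The intermediate image is 31.09 cm to the left of lens 1 (virtual), which is 109 − (-31.09) = 140.1 cm to the left of lens 2, so d_o2 = +140.1 cm.
Lens 2: 1/d_i2 = 1/f₂ − 1/d_o2 = 1/(12.5) − 1/(140.1) = 0.07286, so d_i2 = 13.7 cm.
The final image is real, 13.7 cm to the right of lens 2 (overall magnification ≈ -0.017).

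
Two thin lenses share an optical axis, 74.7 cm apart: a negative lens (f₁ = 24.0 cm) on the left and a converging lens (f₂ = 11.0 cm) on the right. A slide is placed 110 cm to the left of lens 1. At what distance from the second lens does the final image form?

12.5 cm

Lens 1 is diverging, so f₁ = −24.0 cm.
Lens 1: 1/d_i1 = 1/f₁ − 1/d_o1 = 1/(-24.0) − 1/(110) = -0.05076, so d_i1 = -19.70 cm.
The intermediate image is 19.70 cm to the left of lens 1 (virtual), which is 74.7 − (-19.70) = 94.40 cm to the left of lens 2, so d_o2 = +94.40 cm.
Lens 2: 1/d_i2 = 1/f₂ − 1/d_o2 = 1/(11.0) − 1/(94.40) = 0.08032, so d_i2 = 12.5 cm.
The final image is real, 12.5 cm to the right of lens 2 (overall magnification ≈ -0.024).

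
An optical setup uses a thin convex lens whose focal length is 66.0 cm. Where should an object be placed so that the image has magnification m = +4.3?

50.7 cm

m = −d_i/d_o ⇒ d_i = −m·d_o.
1/f = 1/d_o + 1/d_i = 1/d_o − 1/(m·d_o) = (1 − 1/m)/d_o, so d_o = f(1 − 1/m) = (66.00)(1 − 1/(+4.3)) = 50.7 cm.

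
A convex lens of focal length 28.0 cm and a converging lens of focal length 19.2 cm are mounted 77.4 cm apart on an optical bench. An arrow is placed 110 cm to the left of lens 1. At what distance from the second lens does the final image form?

37.1 cm

Lens 1: 1/d_i1 = 1/f₁ − 1/d_o1 = 1/(28.0) − 1/(110) = 0.02662, so d_i1 = 37.56 cm.
The intermediate image is 37.56 cm to the right of lens 1, which is 77.4 − (37.56) = 39.84 cm to the left of lens 2, so d_o2 = +39.84 cm.
Lens 2: 1/d_i2 = 1/f₂ − 1/d_o2 = 1/(19.2) − 1/(39.84) = 0.02698, so d_i2 = 37.1 cm.
The final image is real, 37.1 cm to the right of lens 2 (overall magnification ≈ 0.32).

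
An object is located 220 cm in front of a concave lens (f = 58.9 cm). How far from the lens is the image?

For a concave lens, f = -58.9 cm.
Thin-lens equation: 1/d_i = 1/f − 1/d_o = 1/(-58.90) − 1/(220) = -0.01698 − 0.004545 = -0.02152, so d_i = -46.5 cm.
The image is virtual, upright and reduced, on the same side as the object.

46.5 cm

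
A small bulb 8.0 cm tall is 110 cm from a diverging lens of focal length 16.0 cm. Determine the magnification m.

For a diverging lens, f = -16.0 cm.
1/d_i = 1/f − 1/d_o = 1/(-16.00) − 1/(110) = -0.07159, so d_i = -13.97 cm.
m = −d_i/d_o = −(-13.97)/(110) = +0.127.
The image is virtual, upright and reduced, on the same side as the object.

m = +0.127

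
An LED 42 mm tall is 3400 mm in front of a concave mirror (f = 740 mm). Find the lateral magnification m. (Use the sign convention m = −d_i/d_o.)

1/d_i = 1/f − 1/d_o = 1/(740.0) − 1/(3400) = 0.001057, so d_i = 945.9 mm.
m = −d_i/d_o = −(945.9)/(3400) = -0.278.
The image is real, inverted and reduced, in front of the mirror.

m = -0.278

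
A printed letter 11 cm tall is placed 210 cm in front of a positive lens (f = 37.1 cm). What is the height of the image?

2.36 cm

1/d_i = 1/f − 1/d_o = 1/(37.10) − 1/(210) = 0.02219, so d_i = 45.06 cm.
m = −d_i/d_o = -0.2146.
|h_i| = |m|·h_o = 0.2146 × 11 = 2.36 cm. The image is real, inverted and reduced, on the far side of the lens.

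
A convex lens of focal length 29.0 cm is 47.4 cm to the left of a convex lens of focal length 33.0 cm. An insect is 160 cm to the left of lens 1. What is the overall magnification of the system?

m = -0.348

Lens 1: 1/d_i1 = 1/(29.0) − 1/(160) = 0.02823, so d_i1 = 35.42 cm; m₁ = −d_i1/d_o1 = -0.2214.
d_o2 = 47.4 − (35.42) = 11.98 cm.
Lens 2: 1/d_i2 = 1/(33.0) − 1/(11.98) = -0.05317, so d_i2 = -18.81 cm; m₂ = −d_i2/d_o2 = +1.570.
m = m₁·m₂ = (-0.2214)(+1.570) = -0.348.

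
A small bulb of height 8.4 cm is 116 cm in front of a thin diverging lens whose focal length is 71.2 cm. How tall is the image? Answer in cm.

For a diverging lens, f = -71.2 cm.
1/d_i = 1/f − 1/d_o = 1/(-71.20) − 1/(116) = -0.02267, so d_i = -44.12 cm.
m = −d_i/d_o = +0.3803.
|h_i| = |m|·h_o = 0.3803 × 8.4 = 3.19 cm. The image is virtual, upright and reduced, on the same side as the object.

3.19 cm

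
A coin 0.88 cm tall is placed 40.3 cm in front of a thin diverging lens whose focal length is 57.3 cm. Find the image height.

For a diverging lens, f = -57.3 cm.
1/d_i = 1/f − 1/d_o = 1/(-57.30) − 1/(40.3) = -0.04227, so d_i = -23.66 cm.
m = −d_i/d_o = +0.5871.
|h_i| = |m|·h_o = 0.5871 × 0.88 = 0.517 cm. The image is virtual, upright and reduced, on the same side as the object.

0.517 cm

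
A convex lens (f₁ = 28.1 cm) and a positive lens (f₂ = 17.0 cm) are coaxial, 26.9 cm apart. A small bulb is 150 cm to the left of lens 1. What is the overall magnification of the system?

Lens 1: 1/d_i1 = 1/(28.1) − 1/(150) = 0.02892, so d_i1 = 34.58 cm; m₁ = −d_i1/d_o1 = -0.2305.
d_o2 = 26.9 − (34.58) = -7.680 cm (virtual object).
Lens 2: 1/d_i2 = 1/(17.0) − 1/(-7.680) = 0.1890, so d_i2 = 5.290 cm; m₂ = −d_i2/d_o2 = +0.6888.
m = m₁·m₂ = (-0.2305)(+0.6888) = -0.159.

m = -0.159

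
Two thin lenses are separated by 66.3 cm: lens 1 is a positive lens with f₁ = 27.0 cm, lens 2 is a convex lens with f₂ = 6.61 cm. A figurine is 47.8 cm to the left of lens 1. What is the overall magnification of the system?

m = -3.64

Lens 1: 1/d_i1 = 1/(27.0) − 1/(47.8) = 0.01612, so d_i1 = 62.05 cm; m₁ = −d_i1/d_o1 = -1.298.
d_o2 = 66.3 − (62.05) = 4.250 cm.
Lens 2: 1/d_i2 = 1/(6.61) − 1/(4.250) = -0.08401, so d_i2 = -11.90 cm; m₂ = −d_i2/d_o2 = +2.801.
m = m₁·m₂ = (-1.298)(+2.801) = -3.64.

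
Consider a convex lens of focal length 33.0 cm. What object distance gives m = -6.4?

m = −d_i/d_o ⇒ d_i = −m·d_o.
1/f = 1/d_o + 1/d_i = 1/d_o − 1/(m·d_o) = (1 − 1/m)/d_o, so d_o = f(1 − 1/m) = (33.00)(1 − 1/(-6.4)) = 38.2 cm.

38.2 cm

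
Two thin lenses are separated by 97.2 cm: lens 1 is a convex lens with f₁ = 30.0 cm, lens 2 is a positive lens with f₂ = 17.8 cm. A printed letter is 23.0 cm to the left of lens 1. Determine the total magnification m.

m = -0.429

Lens 1: 1/d_i1 = 1/(30.0) − 1/(23.0) = -0.01014, so d_i1 = -98.57 cm; m₁ = −d_i1/d_o1 = +4.286.
d_o2 = 97.2 − (-98.57) = 195.8 cm.
Lens 2: 1/d_i2 = 1/(17.8) − 1/(195.8) = 0.05107, so d_i2 = 19.58 cm; m₂ = −d_i2/d_o2 = -0.1000.
m = m₁·m₂ = (+4.286)(-0.1000) = -0.429.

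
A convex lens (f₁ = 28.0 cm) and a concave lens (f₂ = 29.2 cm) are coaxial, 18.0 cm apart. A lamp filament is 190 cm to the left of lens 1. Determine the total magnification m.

m = -0.351

Lens 1: 1/d_i1 = 1/(28.0) − 1/(190) = 0.03045, so d_i1 = 32.84 cm; m₁ = −d_i1/d_o1 = -0.1728.
d_o2 = 18.0 − (32.84) = -14.84 cm (virtual object).
f₂ = −29.2 cm (diverging).
Lens 2: 1/d_i2 = 1/(-29.2) − 1/(-14.84) = 0.03314, so d_i2 = 30.18 cm; m₂ = −d_i2/d_o2 = +2.033.
m = m₁·m₂ = (-0.1728)(+2.033) = -0.351.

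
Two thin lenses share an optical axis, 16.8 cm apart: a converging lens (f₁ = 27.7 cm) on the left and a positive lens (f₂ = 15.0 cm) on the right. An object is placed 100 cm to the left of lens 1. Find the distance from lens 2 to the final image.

Lens 1: 1/d_i1 = 1/f₁ − 1/d_o1 = 1/(27.7) − 1/(100) = 0.02610, so d_i1 = 38.31 cm.
The intermediate image is 38.31 cm to the right of lens 1, which lies 21.51 cm to the right of lens 2 — a virtual object — so d_o2 = −21.51 cm.
Lens 2: 1/d_i2 = 1/f₂ − 1/d_o2 = 1/(15.0) − 1/(-21.51) = 0.1132, so d_i2 = 8.84 cm.
The final image is real, 8.84 cm to the right of lens 2 (overall magnification ≈ -0.16).

8.84 cm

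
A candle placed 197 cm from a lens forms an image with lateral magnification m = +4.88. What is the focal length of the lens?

m = −d_i/d_o ⇒ d_i = −m·d_o = −(+4.88)·(197) = -961.4 cm.
1/f = 1/d_o + 1/d_i = 1/(197) + 1/(-961.4) = 0.004036, so f = 248 cm.
Since f is positive, the lens is converging.

f = 248 cm (converging)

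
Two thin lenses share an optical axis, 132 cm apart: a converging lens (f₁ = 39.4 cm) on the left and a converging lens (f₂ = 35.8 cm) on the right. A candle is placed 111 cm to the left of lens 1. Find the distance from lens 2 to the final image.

Lens 1: 1/d_i1 = 1/f₁ − 1/d_o1 = 1/(39.4) − 1/(111) = 0.01637, so d_i1 = 61.08 cm.
The intermediate image is 61.08 cm to the right of lens 1, which is 132 − (61.08) = 70.92 cm to the left of lens 2, so d_o2 = +70.92 cm.
Lens 2: 1/d_i2 = 1/f₂ − 1/d_o2 = 1/(35.8) − 1/(70.92) = 0.01383, so d_i2 = 72.3 cm.
The final image is real, 72.3 cm to the right of lens 2 (overall magnification ≈ 0.56).

72.3 cm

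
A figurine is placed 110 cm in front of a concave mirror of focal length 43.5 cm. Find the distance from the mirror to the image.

72.0 cm

Mirror equation: 1/s_i = 1/f − 1/s_o = 1/(43.50) − 1/(110) = 0.02299 − 0.009091 = 0.01390, so s_i = 72.0 cm.
The image is real, inverted and reduced, in front of the mirror.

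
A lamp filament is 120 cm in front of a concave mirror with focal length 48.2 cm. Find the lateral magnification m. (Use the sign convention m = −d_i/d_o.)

m = -0.671

1/d_i = 1/f − 1/d_o = 1/(48.20) − 1/(120) = 0.01241, so d_i = 80.56 cm.
m = −d_i/d_o = −(80.56)/(120) = -0.671.
The image is real, inverted and reduced, in front of the mirror.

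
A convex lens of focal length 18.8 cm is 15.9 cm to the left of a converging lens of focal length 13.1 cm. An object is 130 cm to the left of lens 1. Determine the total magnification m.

Lens 1: 1/d_i1 = 1/(18.8) − 1/(130) = 0.04550, so d_i1 = 21.98 cm; m₁ = −d_i1/d_o1 = -0.1691.
d_o2 = 15.9 − (21.98) = -6.080 cm (virtual object).
Lens 2: 1/d_i2 = 1/(13.1) − 1/(-6.080) = 0.2408, so d_i2 = 4.153 cm; m₂ = −d_i2/d_o2 = +0.6830.
m = m₁·m₂ = (-0.1691)(+0.6830) = -0.115.

m = -0.115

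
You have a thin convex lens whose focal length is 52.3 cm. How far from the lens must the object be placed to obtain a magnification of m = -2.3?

m = −d_i/d_o ⇒ d_i = −m·d_o.
1/f = 1/d_o + 1/d_i = 1/d_o − 1/(m·d_o) = (1 − 1/m)/d_o, so d_o = f(1 − 1/m) = (52.30)(1 − 1/(-2.3)) = 75.0 cm.

75.0 cm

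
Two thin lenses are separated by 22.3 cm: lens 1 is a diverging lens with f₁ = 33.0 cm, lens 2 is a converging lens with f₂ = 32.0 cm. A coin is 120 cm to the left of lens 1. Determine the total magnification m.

f₁ = −33.0 cm (diverging).
Lens 1: 1/d_i1 = 1/(-33.0) − 1/(120) = -0.03864, so d_i1 = -25.88 cm; m₁ = −d_i1/d_o1 = +0.2157.
d_o2 = 22.3 − (-25.88) = 48.18 cm.
Lens 2: 1/d_i2 = 1/(32.0) − 1/(48.18) = 0.01049, so d_i2 = 95.29 cm; m₂ = −d_i2/d_o2 = -1.978.
m = m₁·m₂ = (+0.2157)(-1.978) = -0.427.

m = -0.427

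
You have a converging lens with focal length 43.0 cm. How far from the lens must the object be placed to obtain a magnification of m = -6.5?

m = −d_i/d_o ⇒ d_i = −m·d_o.
1/f = 1/d_o + 1/d_i = 1/d_o − 1/(m·d_o) = (1 − 1/m)/d_o, so d_o = f(1 − 1/m) = (43.00)(1 − 1/(-6.5)) = 49.6 cm.

49.6 cm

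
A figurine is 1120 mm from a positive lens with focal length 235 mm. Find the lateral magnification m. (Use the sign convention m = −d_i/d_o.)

m = -0.266

1/d_i = 1/f − 1/d_o = 1/(235.0) − 1/(1120) = 0.003362, so d_i = 297.4 mm.
m = −d_i/d_o = −(297.4)/(1120) = -0.266.
The image is real, inverted and reduced, on the far side of the lens.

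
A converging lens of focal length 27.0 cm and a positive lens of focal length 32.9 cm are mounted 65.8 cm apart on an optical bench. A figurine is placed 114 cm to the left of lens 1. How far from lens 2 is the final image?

404 cm

Lens 1: 1/d_i1 = 1/f₁ − 1/d_o1 = 1/(27.0) − 1/(114) = 0.02827, so d_i1 = 35.38 cm.
The intermediate image is 35.38 cm to the right of lens 1, which is 65.8 − (35.38) = 30.42 cm to the left of lens 2, so d_o2 = +30.42 cm.
Lens 2: 1/d_i2 = 1/f₂ − 1/d_o2 = 1/(32.9) − 1/(30.42) = -0.002478, so d_i2 = -404 cm.
The final image is virtual, 404 cm to the left of lens 2 (overall magnification ≈ -4.1).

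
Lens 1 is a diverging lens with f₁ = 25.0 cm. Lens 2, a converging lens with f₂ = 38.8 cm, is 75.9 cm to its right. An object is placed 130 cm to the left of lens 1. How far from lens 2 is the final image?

64.7 cm

Lens 1 is diverging, so f₁ = −25.0 cm.
Lens 1: 1/d_i1 = 1/f₁ − 1/d_o1 = 1/(-25.0) − 1/(130) = -0.04769, so d_i1 = -20.97 cm.
The intermediate image is 20.97 cm to the left of lens 1 (virtual), which is 75.9 − (-20.97) = 96.87 cm to the left of lens 2, so d_o2 = +96.87 cm.
Lens 2: 1/d_i2 = 1/f₂ − 1/d_o2 = 1/(38.8) − 1/(96.87) = 0.01545, so d_i2 = 64.7 cm.
The final image is real, 64.7 cm to the right of lens 2 (overall magnification ≈ -0.11).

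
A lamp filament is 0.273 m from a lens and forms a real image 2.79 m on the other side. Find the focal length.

Real image ⇒ d_i = +2.79 m.
1/f = 1/d_o + 1/d_i = 1/(0.273) + 1/(2.79) = 4.021, so f = 0.249 m.
Since f is positive, the lens is converging.

f = 0.249 m (converging)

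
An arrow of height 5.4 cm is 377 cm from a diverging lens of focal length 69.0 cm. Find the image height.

0.835 cm

For a diverging lens, f = -69.0 cm.
1/d_i = 1/f − 1/d_o = 1/(-69.00) − 1/(377) = -0.01715, so d_i = -58.33 cm.
m = −d_i/d_o = +0.1547.
|h_i| = |m|·h_o = 0.1547 × 5.4 = 0.835 cm. The image is virtual, upright and reduced, on the same side as the object.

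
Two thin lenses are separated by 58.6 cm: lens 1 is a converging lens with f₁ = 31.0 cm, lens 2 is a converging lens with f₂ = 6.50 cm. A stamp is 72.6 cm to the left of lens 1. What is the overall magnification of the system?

Lens 1: 1/d_i1 = 1/(31.0) − 1/(72.6) = 0.01848, so d_i1 = 54.10 cm; m₁ = −d_i1/d_o1 = -0.7452.
d_o2 = 58.6 − (54.10) = 4.500 cm.
Lens 2: 1/d_i2 = 1/(6.50) − 1/(4.500) = -0.06838, so d_i2 = -14.62 cm; m₂ = −d_i2/d_o2 = +3.250.
m = m₁·m₂ = (-0.7452)(+3.250) = -2.42.

m = -2.42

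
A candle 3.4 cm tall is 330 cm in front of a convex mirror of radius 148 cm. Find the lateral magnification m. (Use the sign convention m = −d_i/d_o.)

f = R/2 = 148/2 = 74.00 cm; for a convex mirror, f = -74.00 cm.
1/d_i = 1/f − 1/d_o = 1/(-74.00) − 1/(330) = -0.01654, so d_i = -60.45 cm.
m = −d_i/d_o = −(-60.45)/(330) = +0.183.
The image is virtual, upright and reduced, behind the mirror.

m = +0.183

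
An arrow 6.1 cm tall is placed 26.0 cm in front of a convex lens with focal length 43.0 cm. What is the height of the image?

15.4 cm

1/d_i = 1/f − 1/d_o = 1/(43.00) − 1/(26.0) = -0.01521, so d_i = -65.76 cm.
m = −d_i/d_o = +2.529.
|h_i| = |m|·h_o = 2.529 × 6.1 = 15.4 cm. The image is virtual, upright and enlarged, on the same side as the object.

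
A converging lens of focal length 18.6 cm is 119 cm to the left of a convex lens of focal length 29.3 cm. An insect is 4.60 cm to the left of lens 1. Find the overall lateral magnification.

Lens 1: 1/d_i1 = 1/(18.6) − 1/(4.60) = -0.1636, so d_i1 = -6.111 cm; m₁ = −d_i1/d_o1 = +1.328.
d_o2 = 119 − (-6.111) = 125.1 cm.
Lens 2: 1/d_i2 = 1/(29.3) − 1/(125.1) = 0.02614, so d_i2 = 38.26 cm; m₂ = −d_i2/d_o2 = -0.3058.
m = m₁·m₂ = (+1.328)(-0.3058) = -0.406.

m = -0.406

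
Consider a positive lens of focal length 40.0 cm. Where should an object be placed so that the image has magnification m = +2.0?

m = −d_i/d_o ⇒ d_i = −m·d_o.
1/f = 1/d_o + 1/d_i = 1/d_o − 1/(m·d_o) = (1 − 1/m)/d_o, so d_o = f(1 − 1/m) = (40.00)(1 − 1/(+2.0)) = 20.0 cm.

20.0 cm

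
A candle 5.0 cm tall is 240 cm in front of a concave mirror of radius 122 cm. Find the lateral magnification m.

m = -0.341

f = R/2 = 122/2 = 61.00 cm.
1/d_i = 1/f − 1/d_o = 1/(61.00) − 1/(240) = 0.01223, so d_i = 81.79 cm.
m = −d_i/d_o = −(81.79)/(240) = -0.341.
The image is real, inverted and reduced, in front of the mirror.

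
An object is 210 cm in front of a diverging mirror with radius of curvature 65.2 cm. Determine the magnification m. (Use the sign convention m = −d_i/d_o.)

m = +0.134

f = R/2 = 65.2/2 = 32.60 cm; for a diverging mirror, f = -32.60 cm.
1/d_i = 1/f − 1/d_o = 1/(-32.60) − 1/(210) = -0.03544, so d_i = -28.22 cm.
m = −d_i/d_o = −(-28.22)/(210) = +0.134.
The image is virtual, upright and reduced, behind the mirror.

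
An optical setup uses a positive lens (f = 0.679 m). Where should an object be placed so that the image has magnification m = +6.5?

m = −d_i/d_o ⇒ d_i = −m·d_o.
1/f = 1/d_o + 1/d_i = 1/d_o − 1/(m·d_o) = (1 − 1/m)/d_o, so d_o = f(1 − 1/m) = (0.6790)(1 − 1/(+6.5)) = 0.575 m.

0.575 m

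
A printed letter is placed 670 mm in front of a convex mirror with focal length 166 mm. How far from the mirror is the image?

For a convex mirror, f = -166 mm.
Mirror equation: 1/q = 1/f − 1/p = 1/(-166.0) − 1/(670) = -0.006024 − 0.001493 = -0.007517, so q = -133 mm.
The image is virtual, upright and reduced, behind the mirror.

133 mm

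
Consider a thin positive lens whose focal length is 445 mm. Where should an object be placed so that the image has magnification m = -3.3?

m = −d_i/d_o ⇒ d_i = −m·d_o.
1/f = 1/d_o + 1/d_i = 1/d_o − 1/(m·d_o) = (1 − 1/m)/d_o, so d_o = f(1 − 1/m) = (445.0)(1 − 1/(-3.3)) = 580 mm.

580 mm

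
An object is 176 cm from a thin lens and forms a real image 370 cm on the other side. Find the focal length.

f = 119 cm (converging)

Real image ⇒ d_i = +370 cm.
1/f = 1/d_o + 1/d_i = 1/(176) + 1/(370) = 0.008385, so f = 119 cm.
Since f is positive, the thin lens is converging.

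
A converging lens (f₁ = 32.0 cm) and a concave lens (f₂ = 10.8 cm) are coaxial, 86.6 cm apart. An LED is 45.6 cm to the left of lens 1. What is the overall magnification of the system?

m = +2.57

Lens 1: 1/d_i1 = 1/(32.0) − 1/(45.6) = 0.009320, so d_i1 = 107.3 cm; m₁ = −d_i1/d_o1 = -2.353.
d_o2 = 86.6 − (107.3) = -20.70 cm (virtual object).
f₂ = −10.8 cm (diverging).
Lens 2: 1/d_i2 = 1/(-10.8) − 1/(-20.70) = -0.04428, so d_i2 = -22.58 cm; m₂ = −d_i2/d_o2 = -1.091.
m = m₁·m₂ = (-2.353)(-1.091) = +2.57.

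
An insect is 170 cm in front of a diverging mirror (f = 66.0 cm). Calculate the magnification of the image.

For a diverging mirror, f = -66.0 cm.
1/d_i = 1/f − 1/d_o = 1/(-66.00) − 1/(170) = -0.02103, so d_i = -47.54 cm.
m = −d_i/d_o = −(-47.54)/(170) = +0.280.
The image is virtual, upright and reduced, behind the mirror.

m = +0.280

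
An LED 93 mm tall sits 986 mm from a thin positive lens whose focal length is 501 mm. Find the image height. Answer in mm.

96.1 mm

1/d_i = 1/f − 1/d_o = 1/(501.0) − 1/(986) = 0.0009818, so d_i = 1019 mm.
m = −d_i/d_o = -1.033.
|h_i| = |m|·h_o = 1.033 × 93 = 96.1 mm. The image is real, inverted and enlarged, on the far side of the lens.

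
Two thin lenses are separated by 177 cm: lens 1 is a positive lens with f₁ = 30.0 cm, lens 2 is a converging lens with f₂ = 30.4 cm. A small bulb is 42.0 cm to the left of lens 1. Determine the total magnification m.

Lens 1: 1/d_i1 = 1/(30.0) − 1/(42.0) = 0.009524, so d_i1 = 105.0 cm; m₁ = −d_i1/d_o1 = -2.500.
d_o2 = 177 − (105.0) = 72.00 cm.
Lens 2: 1/d_i2 = 1/(30.4) − 1/(72.00) = 0.01901, so d_i2 = 52.62 cm; m₂ = −d_i2/d_o2 = -0.7308.
m = m₁·m₂ = (-2.500)(-0.7308) = +1.83.

m = +1.83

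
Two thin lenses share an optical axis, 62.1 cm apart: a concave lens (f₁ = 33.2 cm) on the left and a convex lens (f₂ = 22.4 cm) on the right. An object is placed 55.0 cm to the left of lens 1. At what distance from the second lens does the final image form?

30.7 cm

Lens 1 is diverging, so f₁ = −33.2 cm.
Lens 1: 1/d_i1 = 1/f₁ − 1/d_o1 = 1/(-33.2) − 1/(55.0) = -0.04830, so d_i1 = -20.70 cm.
The intermediate image is 20.70 cm to the left of lens 1 (virtual), which is 62.1 − (-20.70) = 82.80 cm to the left of lens 2, so d_o2 = +82.80 cm.
Lens 2: 1/d_i2 = 1/f₂ − 1/d_o2 = 1/(22.4) − 1/(82.80) = 0.03257, so d_i2 = 30.7 cm.
The final image is real, 30.7 cm to the right of lens 2 (overall magnification ≈ -0.14).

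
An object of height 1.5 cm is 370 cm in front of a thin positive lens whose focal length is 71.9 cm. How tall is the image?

0.362 cm

1/d_i = 1/f − 1/d_o = 1/(71.90) − 1/(370) = 0.01121, so d_i = 89.24 cm.
m = −d_i/d_o = -0.2412.
|h_i| = |m|·h_o = 0.2412 × 1.5 = 0.362 cm. The image is real, inverted and reduced, on the far side of the lens.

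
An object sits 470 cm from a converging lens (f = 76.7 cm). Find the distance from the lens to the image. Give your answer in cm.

Lens equation: 1/s_i = 1/f − 1/s_o = 1/(76.70) − 1/(470) = 0.01304 − 0.002128 = 0.01091, so s_i = 91.7 cm.
The image is real, inverted and reduced, on the far side of the lens.

91.7 cm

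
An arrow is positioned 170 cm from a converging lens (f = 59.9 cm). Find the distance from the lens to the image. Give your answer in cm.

92.5 cm

Thin-lens equation: 1/s_i = 1/f − 1/s_o = 1/(59.90) − 1/(170) = 0.01669 − 0.005882 = 0.01081, so s_i = 92.5 cm.
The image is real, inverted and reduced, on the far side of the lens.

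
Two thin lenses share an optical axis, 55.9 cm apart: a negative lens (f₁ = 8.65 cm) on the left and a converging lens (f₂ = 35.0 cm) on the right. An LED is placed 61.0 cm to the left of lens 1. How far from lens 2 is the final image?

Lens 1 is diverging, so f₁ = −8.65 cm.
Lens 1: 1/d_i1 = 1/f₁ − 1/d_o1 = 1/(-8.65) − 1/(61.0) = -0.1320, so d_i1 = -7.576 cm.
The intermediate image is 7.576 cm to the left of lens 1 (virtual), which is 55.9 − (-7.576) = 63.48 cm to the left of lens 2, so d_o2 = +63.48 cm.
Lens 2: 1/d_i2 = 1/f₂ − 1/d_o2 = 1/(35.0) − 1/(63.48) = 0.01282, so d_i2 = 78.0 cm.
The final image is real, 78.0 cm to the right of lens 2 (overall magnification ≈ -0.15).

78.0 cm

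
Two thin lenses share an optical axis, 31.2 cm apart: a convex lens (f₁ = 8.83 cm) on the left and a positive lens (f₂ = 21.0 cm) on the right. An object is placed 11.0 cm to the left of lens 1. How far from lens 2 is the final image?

Lens 1: 1/d_i1 = 1/f₁ − 1/d_o1 = 1/(8.83) − 1/(11.0) = 0.02234, so d_i1 = 44.76 cm.
The intermediate image is 44.76 cm to the right of lens 1, which lies 13.56 cm to the right of lens 2 — a virtual object — so d_o2 = −13.56 cm.
Lens 2: 1/d_i2 = 1/f₂ − 1/d_o2 = 1/(21.0) − 1/(-13.56) = 0.1214, so d_i2 = 8.24 cm.
The final image is real, 8.24 cm to the right of lens 2 (overall magnification ≈ -2.5).

8.24 cm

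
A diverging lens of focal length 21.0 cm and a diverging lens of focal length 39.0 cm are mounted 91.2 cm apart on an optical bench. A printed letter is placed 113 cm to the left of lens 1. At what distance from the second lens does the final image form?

Lens 1 is diverging, so f₁ = −21.0 cm.
Lens 1: 1/d_i1 = 1/f₁ − 1/d_o1 = 1/(-21.0) − 1/(113) = -0.05647, so d_i1 = -17.71 cm.
The intermediate image is 17.71 cm to the left of lens 1 (virtual), which is 91.2 − (-17.71) = 108.9 cm to the left of lens 2, so d_o2 = +108.9 cm.
Lens 2 is diverging, so f₂ = −39.0 cm.
Lens 2: 1/d_i2 = 1/f₂ − 1/d_o2 = 1/(-39.0) − 1/(108.9) = -0.03482, so d_i2 = -28.7 cm.
The final image is virtual, 28.7 cm to the left of lens 2 (overall magnification ≈ 0.041).

28.7 cm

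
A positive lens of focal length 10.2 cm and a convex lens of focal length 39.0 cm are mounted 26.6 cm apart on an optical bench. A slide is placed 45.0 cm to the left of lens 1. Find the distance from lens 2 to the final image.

Lens 1: 1/d_i1 = 1/f₁ − 1/d_o1 = 1/(10.2) − 1/(45.0) = 0.07582, so d_i1 = 13.19 cm.
The intermediate image is 13.19 cm to the right of lens 1, which is 26.6 − (13.19) = 13.41 cm to the left of lens 2, so d_o2 = +13.41 cm.
Lens 2: 1/d_i2 = 1/f₂ − 1/d_o2 = 1/(39.0) − 1/(13.41) = -0.04893, so d_i2 = -20.4 cm.
The final image is virtual, 20.4 cm to the left of lens 2 (overall magnification ≈ -0.45).

20.4 cm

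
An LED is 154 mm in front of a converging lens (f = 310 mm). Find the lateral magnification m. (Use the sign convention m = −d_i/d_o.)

m = +1.99

1/d_i = 1/f − 1/d_o = 1/(310.0) − 1/(154) = -0.003268, so d_i = -306.0 mm.
m = −d_i/d_o = −(-306.0)/(154) = +1.99.
The image is virtual, upright and enlarged, on the same side as the object.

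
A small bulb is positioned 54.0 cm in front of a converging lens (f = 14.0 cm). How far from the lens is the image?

18.9 cm

Thin-lens equation: 1/v = 1/f − 1/u = 1/(14.00) − 1/(54.0) = 0.07143 − 0.01852 = 0.05291, so v = 18.9 cm.
The image is real, inverted and reduced, on the far side of the lens.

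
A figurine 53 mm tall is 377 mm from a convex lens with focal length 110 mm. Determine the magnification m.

1/d_i = 1/f − 1/d_o = 1/(110.0) − 1/(377) = 0.006438, so d_i = 155.3 mm.
m = −d_i/d_o = −(155.3)/(377) = -0.412.
The image is real, inverted and reduced, on the far side of the lens.

m = -0.412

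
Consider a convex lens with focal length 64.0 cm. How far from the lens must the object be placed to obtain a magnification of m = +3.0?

42.7 cm

m = −d_i/d_o ⇒ d_i = −m·d_o.
1/f = 1/d_o + 1/d_i = 1/d_o − 1/(m·d_o) = (1 − 1/m)/d_o, so d_o = f(1 − 1/m) = (64.00)(1 − 1/(+3.0)) = 42.7 cm.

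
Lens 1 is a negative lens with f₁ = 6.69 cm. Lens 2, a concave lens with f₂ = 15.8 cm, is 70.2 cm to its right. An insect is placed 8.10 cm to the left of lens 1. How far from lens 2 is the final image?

Lens 1 is diverging, so f₁ = −6.69 cm.
Lens 1: 1/d_i1 = 1/f₁ − 1/d_o1 = 1/(-6.69) − 1/(8.10) = -0.2729, so d_i1 = -3.664 cm.
The intermediate image is 3.664 cm to the left of lens 1 (virtual), which is 70.2 − (-3.664) = 73.86 cm to the left of lens 2, so d_o2 = +73.86 cm.
Lens 2 is diverging, so f₂ = −15.8 cm.
Lens 2: 1/d_i2 = 1/f₂ − 1/d_o2 = 1/(-15.8) − 1/(73.86) = -0.07683, so d_i2 = -13.0 cm.
The final image is virtual, 13.0 cm to the left of lens 2 (overall magnification ≈ 0.080).

13.0 cm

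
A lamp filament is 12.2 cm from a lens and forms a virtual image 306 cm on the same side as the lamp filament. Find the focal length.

f = 12.7 cm (converging)

Virtual image ⇒ d_i = −306 cm.
1/f = 1/d_o + 1/d_i = 1/(12.2) + 1/(-306) = 0.07870, so f = 12.7 cm.
Since f is positive, the lens is converging.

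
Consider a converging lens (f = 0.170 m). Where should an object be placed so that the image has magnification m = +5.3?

m = −d_i/d_o ⇒ d_i = −m·d_o.
1/f = 1/d_o + 1/d_i = 1/d_o − 1/(m·d_o) = (1 − 1/m)/d_o, so d_o = f(1 − 1/m) = (0.1700)(1 − 1/(+5.3)) = 0.138 m.

0.138 m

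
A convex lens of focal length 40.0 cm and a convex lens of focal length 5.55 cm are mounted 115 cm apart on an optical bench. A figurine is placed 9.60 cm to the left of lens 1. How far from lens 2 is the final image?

5.80 cm

Lens 1: 1/d_i1 = 1/f₁ − 1/d_o1 = 1/(40.0) − 1/(9.60) = -0.07917, so d_i1 = -12.63 cm.
The intermediate image is 12.63 cm to the left of lens 1 (virtual), which is 115 − (-12.63) = 127.6 cm to the left of lens 2, so d_o2 = +127.6 cm.
Lens 2: 1/d_i2 = 1/f₂ − 1/d_o2 = 1/(5.55) − 1/(127.6) = 0.1723, so d_i2 = 5.80 cm.
The final image is real, 5.80 cm to the right of lens 2 (overall magnification ≈ -0.060).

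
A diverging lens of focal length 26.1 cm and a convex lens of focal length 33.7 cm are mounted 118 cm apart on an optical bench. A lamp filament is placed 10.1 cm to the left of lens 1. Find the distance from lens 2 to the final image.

46.1 cm

Lens 1 is diverging, so f₁ = −26.1 cm.
Lens 1: 1/d_i1 = 1/f₁ − 1/d_o1 = 1/(-26.1) − 1/(10.1) = -0.1373, so d_i1 = -7.282 cm.
The intermediate image is 7.282 cm to the left of lens 1 (virtual), which is 118 − (-7.282) = 125.3 cm to the left of lens 2, so d_o2 = +125.3 cm.
Lens 2: 1/d_i2 = 1/f₂ − 1/d_o2 = 1/(33.7) − 1/(125.3) = 0.02169, so d_i2 = 46.1 cm.
The final image is real, 46.1 cm to the right of lens 2 (overall magnification ≈ -0.27).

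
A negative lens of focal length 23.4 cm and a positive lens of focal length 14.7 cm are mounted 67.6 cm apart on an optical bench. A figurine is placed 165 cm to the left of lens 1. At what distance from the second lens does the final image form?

Lens 1 is diverging, so f₁ = −23.4 cm.
Lens 1: 1/d_i1 = 1/f₁ − 1/d_o1 = 1/(-23.4) − 1/(165) = -0.04880, so d_i1 = -20.49 cm.
The intermediate image is 20.49 cm to the left of lens 1 (virtual), which is 67.6 − (-20.49) = 88.09 cm to the left of lens 2, so d_o2 = +88.09 cm.
Lens 2: 1/d_i2 = 1/f₂ − 1/d_o2 = 1/(14.7) − 1/(88.09) = 0.05668, so d_i2 = 17.6 cm.
The final image is real, 17.6 cm to the right of lens 2 (overall magnification ≈ -0.025).

17.6 cm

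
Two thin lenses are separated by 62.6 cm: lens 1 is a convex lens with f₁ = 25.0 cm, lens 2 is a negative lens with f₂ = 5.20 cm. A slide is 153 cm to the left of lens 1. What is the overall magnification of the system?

m = -0.0268

Lens 1: 1/d_i1 = 1/(25.0) − 1/(153) = 0.03346, so d_i1 = 29.88 cm; m₁ = −d_i1/d_o1 = -0.1953.
d_o2 = 62.6 − (29.88) = 32.72 cm.
f₂ = −5.20 cm (diverging).
Lens 2: 1/d_i2 = 1/(-5.20) − 1/(32.72) = -0.2229, so d_i2 = -4.487 cm; m₂ = −d_i2/d_o2 = +0.1371.
m = m₁·m₂ = (-0.1953)(+0.1371) = -0.0268.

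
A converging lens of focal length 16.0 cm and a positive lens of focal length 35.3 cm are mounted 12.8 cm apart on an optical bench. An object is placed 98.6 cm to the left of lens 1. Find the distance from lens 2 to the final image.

Lens 1: 1/d_i1 = 1/f₁ − 1/d_o1 = 1/(16.0) − 1/(98.6) = 0.05236, so d_i1 = 19.10 cm.
The intermediate image is 19.10 cm to the right of lens 1, which lies 6.300 cm to the right of lens 2 — a virtual object — so d_o2 = −6.300 cm.
Lens 2: 1/d_i2 = 1/f₂ − 1/d_o2 = 1/(35.3) − 1/(-6.300) = 0.1871, so d_i2 = 5.35 cm.
The final image is real, 5.35 cm to the right of lens 2 (overall magnification ≈ -0.16).

5.35 cm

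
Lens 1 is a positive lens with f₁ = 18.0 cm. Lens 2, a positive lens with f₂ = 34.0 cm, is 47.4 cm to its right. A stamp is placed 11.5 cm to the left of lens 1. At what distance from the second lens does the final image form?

59.5 cm

Lens 1: 1/d_i1 = 1/f₁ − 1/d_o1 = 1/(18.0) − 1/(11.5) = -0.03140, so d_i1 = -31.85 cm.
The intermediate image is 31.85 cm to the left of lens 1 (virtual), which is 47.4 − (-31.85) = 79.25 cm to the left of lens 2, so d_o2 = +79.25 cm.
Lens 2: 1/d_i2 = 1/f₂ − 1/d_o2 = 1/(34.0) − 1/(79.25) = 0.01679, so d_i2 = 59.5 cm.
The final image is real, 59.5 cm to the right of lens 2 (overall magnification ≈ -2.1).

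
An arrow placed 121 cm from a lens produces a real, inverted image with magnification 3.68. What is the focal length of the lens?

m = −d_i/d_o ⇒ d_i = −m·d_o = −(-3.68)·(121) = 445.3 cm.
1/f = 1/d_o + 1/d_i = 1/(121) + 1/(445.3) = 0.01051, so f = 95.1 cm.
Since f is positive, the lens is converging.

f = 95.1 cm (converging)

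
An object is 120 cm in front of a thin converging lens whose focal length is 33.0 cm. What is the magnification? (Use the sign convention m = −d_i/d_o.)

1/d_i = 1/f − 1/d_o = 1/(33.00) − 1/(120) = 0.02197, so d_i = 45.52 cm.
m = −d_i/d_o = −(45.52)/(120) = -0.379.
The image is real, inverted and reduced, on the far side of the lens.

m = -0.379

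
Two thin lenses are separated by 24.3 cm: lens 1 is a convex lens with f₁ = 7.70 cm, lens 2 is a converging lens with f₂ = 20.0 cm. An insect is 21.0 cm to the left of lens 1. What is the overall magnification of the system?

Lens 1: 1/d_i1 = 1/(7.70) − 1/(21.0) = 0.08225, so d_i1 = 12.16 cm; m₁ = −d_i1/d_o1 = -0.5790.
d_o2 = 24.3 − (12.16) = 12.14 cm.
Lens 2: 1/d_i2 = 1/(20.0) − 1/(12.14) = -0.03237, so d_i2 = -30.89 cm; m₂ = −d_i2/d_o2 = +2.545.
m = m₁·m₂ = (-0.5790)(+2.545) = -1.47.

m = -1.47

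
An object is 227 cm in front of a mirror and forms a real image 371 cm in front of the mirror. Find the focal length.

f = 141 cm (concave)

Real image ⇒ d_i = +371 cm.
1/f = 1/d_o + 1/d_i = 1/(227) + 1/(371) = 0.007101, so f = 141 cm.
Since f is positive, the mirror is concave.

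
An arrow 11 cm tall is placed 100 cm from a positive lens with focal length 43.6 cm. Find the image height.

1/d_i = 1/f − 1/d_o = 1/(43.60) − 1/(100) = 0.01294, so d_i = 77.30 cm.
m = −d_i/d_o = -0.7730.
|h_i| = |m|·h_o = 0.7730 × 11 = 8.50 cm. The image is real, inverted and reduced, on the far side of the lens.

8.50 cm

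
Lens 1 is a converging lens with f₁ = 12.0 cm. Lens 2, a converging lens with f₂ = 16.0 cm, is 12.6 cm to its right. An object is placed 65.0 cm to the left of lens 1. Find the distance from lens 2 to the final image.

1.87 cm

Lens 1: 1/d_i1 = 1/f₁ − 1/d_o1 = 1/(12.0) − 1/(65.0) = 0.06795, so d_i1 = 14.72 cm.
The intermediate image is 14.72 cm to the right of lens 1, which lies 2.120 cm to the right of lens 2 — a virtual object — so d_o2 = −2.120 cm.
Lens 2: 1/d_i2 = 1/f₂ − 1/d_o2 = 1/(16.0) − 1/(-2.120) = 0.5342, so d_i2 = 1.87 cm.
The final image is real, 1.87 cm to the right of lens 2 (overall magnification ≈ -0.20).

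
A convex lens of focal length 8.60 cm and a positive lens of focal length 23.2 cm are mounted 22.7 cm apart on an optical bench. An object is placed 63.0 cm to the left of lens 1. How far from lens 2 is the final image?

Lens 1: 1/d_i1 = 1/f₁ − 1/d_o1 = 1/(8.60) − 1/(63.0) = 0.1004, so d_i1 = 9.960 cm.
The intermediate image is 9.960 cm to the right of lens 1, which is 22.7 − (9.960) = 12.74 cm to the left of lens 2, so d_o2 = +12.74 cm.
Lens 2: 1/d_i2 = 1/f₂ − 1/d_o2 = 1/(23.2) − 1/(12.74) = -0.03539, so d_i2 = -28.3 cm.
The final image is virtual, 28.3 cm to the left of lens 2 (overall magnification ≈ -0.35).

28.3 cm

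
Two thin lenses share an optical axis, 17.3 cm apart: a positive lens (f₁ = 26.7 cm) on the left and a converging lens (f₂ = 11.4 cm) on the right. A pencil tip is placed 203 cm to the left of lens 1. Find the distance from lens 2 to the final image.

Lens 1: 1/d_i1 = 1/f₁ − 1/d_o1 = 1/(26.7) − 1/(203) = 0.03253, so d_i1 = 30.74 cm.
The intermediate image is 30.74 cm to the right of lens 1, which lies 13.44 cm to the right of lens 2 — a virtual object — so d_o2 = −13.44 cm.
Lens 2: 1/d_i2 = 1/f₂ − 1/d_o2 = 1/(11.4) − 1/(-13.44) = 0.1621, so d_i2 = 6.17 cm.
The final image is real, 6.17 cm to the right of lens 2 (overall magnification ≈ -0.069).

6.17 cm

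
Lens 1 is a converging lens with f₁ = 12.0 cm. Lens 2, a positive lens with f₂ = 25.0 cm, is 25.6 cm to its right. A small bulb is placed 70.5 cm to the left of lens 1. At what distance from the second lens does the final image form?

20.1 cm

Lens 1: 1/d_i1 = 1/f₁ − 1/d_o1 = 1/(12.0) − 1/(70.5) = 0.06915, so d_i1 = 14.46 cm.
The intermediate image is 14.46 cm to the right of lens 1, which is 25.6 − (14.46) = 11.14 cm to the left of lens 2, so d_o2 = +11.14 cm.
Lens 2: 1/d_i2 = 1/f₂ − 1/d_o2 = 1/(25.0) − 1/(11.14) = -0.04977, so d_i2 = -20.1 cm.
The final image is virtual, 20.1 cm to the left of lens 2 (overall magnification ≈ -0.37).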